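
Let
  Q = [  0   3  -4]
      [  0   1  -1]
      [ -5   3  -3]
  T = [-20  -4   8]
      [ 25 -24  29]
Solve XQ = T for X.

X = [[-4, -4, 4], [-5, 6, -5]]

Since Q sits to the right of X, X = TQ⁻¹.
det Q = -5, so Q⁻¹ = [[0, 3/5, -1/5], [-1, 4, 0], [-1, 3, 0]].
X = TQ⁻¹ = [[-20, -4, 8], [25, -24, 29]] · [[0, 3/5, -1/5], [-1, 4, 0], [-1, 3, 0]] = [[-4, -4, 4], [-5, 6, -5]].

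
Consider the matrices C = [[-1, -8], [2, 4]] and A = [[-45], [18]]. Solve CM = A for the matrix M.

M = [[-3], [6]]

C is on the left of M, so left-multiply by C⁻¹: M = C⁻¹A.
det C = 12; the adjugate gives C⁻¹ = [[1/3, 2/3], [-1/6, -1/12]].
M = C⁻¹A = [[1/3, 2/3], [-1/6, -1/12]] · [[-45], [18]] = [[-3], [6]].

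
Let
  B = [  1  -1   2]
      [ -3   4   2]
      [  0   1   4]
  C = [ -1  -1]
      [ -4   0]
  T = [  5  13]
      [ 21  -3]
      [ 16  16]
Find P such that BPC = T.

P = [[1, 2], [4, 0], [-5, 0]]

Left-multiply by B⁻¹ and right-multiply by C⁻¹: P = B⁻¹TC⁻¹.
det B = -4, so B⁻¹ = [[-7/2, -3/2, 5/2], [-3, -1, 2], [3/4, 1/4, -1/4]].
det C = -4, so C⁻¹ = [[0, -1/4], [-1, 1/4]].
B⁻¹T = [[-9, -1], [-4, -4], [5, 5]].
P = (B⁻¹T)C⁻¹ = [[1, 2], [4, 0], [-5, 0]].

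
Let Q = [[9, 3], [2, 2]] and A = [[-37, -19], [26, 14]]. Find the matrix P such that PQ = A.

P = [[-3, -5], [2, 4]]

Q is on the right of P, so right-multiply by Q⁻¹: P = AQ⁻¹.
det Q = 12; the adjugate gives Q⁻¹ = [[1/6, -1/4], [-1/6, 3/4]].
P = AQ⁻¹ = [[-37, -19], [26, 14]] · [[1/6, -1/4], [-1/6, 3/4]] = [[-3, -5], [2, 4]].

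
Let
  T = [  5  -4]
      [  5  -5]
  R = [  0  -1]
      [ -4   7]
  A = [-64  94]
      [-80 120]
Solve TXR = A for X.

X = T⁻¹AR⁻¹ (apply T⁻¹ on the left and R⁻¹ on the right).
det T = -5; the adjugate gives T⁻¹ = [[1, -4/5], [1, -1]].
det R = -4, so R⁻¹ = [[-7/4, -1/4], [-1, 0]].
T⁻¹A = [[0, -2], [16, -26]].
X = (T⁻¹A)R⁻¹ = [[2, 0], [-2, -4]].

X = [[2, 0], [-2, -4]]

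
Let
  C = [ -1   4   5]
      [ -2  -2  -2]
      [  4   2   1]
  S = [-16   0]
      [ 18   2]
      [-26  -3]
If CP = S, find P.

C is on the left of P, so left-multiply by C⁻¹: P = C⁻¹S.
det C = -6; the adjugate gives C⁻¹ = [[-1/3, -1, -1/3], [1, 7/2, 2], [-2/3, -3, -5/3]].
P = C⁻¹S = [[-1/3, -1, -1/3], [1, 7/2, 2], [-2/3, -3, -5/3]] · [[-16, 0], [18, 2], [-26, -3]] = [[-4, -1], [-5, 1], [0, -1]].

P = [[-4, -1], [-5, 1], [0, -1]]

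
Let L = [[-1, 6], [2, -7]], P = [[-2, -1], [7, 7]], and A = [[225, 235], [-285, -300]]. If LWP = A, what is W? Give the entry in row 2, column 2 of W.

5

Isolating W: multiply by L⁻¹ from the left and P⁻¹ from the right, so W = L⁻¹AP⁻¹.
det L = -5; the adjugate gives L⁻¹ = [[7/5, 6/5], [2/5, 1/5]].
det P = -7, so P⁻¹ = [[-1, -1/7], [1, 2/7]].
L⁻¹A = [[-27, -31], [33, 34]].
W = (L⁻¹A)P⁻¹ = [[-4, -5], [1, 5]].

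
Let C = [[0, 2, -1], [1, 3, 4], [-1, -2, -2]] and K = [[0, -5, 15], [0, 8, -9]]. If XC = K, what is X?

X = [[-5, 5, 5], [5, -2, -2]]

C is on the right of X, so right-multiply by C⁻¹: X = KC⁻¹.
det C = -5, so C⁻¹ = [[-2/5, -6/5, -11/5], [2/5, 1/5, 1/5], [-1/5, 2/5, 2/5]].
X = KC⁻¹ = [[0, -5, 15], [0, 8, -9]] · [[-2/5, -6/5, -11/5], [2/5, 1/5, 1/5], [-1/5, 2/5, 2/5]] = [[-5, 5, 5], [5, -2, -2]].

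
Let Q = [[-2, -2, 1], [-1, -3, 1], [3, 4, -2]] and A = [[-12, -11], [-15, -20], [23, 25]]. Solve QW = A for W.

Q is on the left of W, so left-multiply by Q⁻¹: W = Q⁻¹A.
det Q = -1; the adjugate gives Q⁻¹ = [[-2, 0, -1], [-1, -1, -1], [-5, -2, -4]].
W = Q⁻¹A = [[-2, 0, -1], [-1, -1, -1], [-5, -2, -4]] · [[-12, -11], [-15, -20], [23, 25]] = [[1, -3], [4, 6], [-2, -5]].

W = [[1, -3], [4, 6], [-2, -5]]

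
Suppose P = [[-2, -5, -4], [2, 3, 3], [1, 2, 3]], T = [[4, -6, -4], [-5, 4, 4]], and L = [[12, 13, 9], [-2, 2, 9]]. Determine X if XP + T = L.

X = [[-4, 1, -2], [4, 4, 3]]

XP = L − T = [[8, 19, 13], [3, -2, 5]].
Since P sits to the right of X, X = (L − T)P⁻¹.
det P = 5; the adjugate gives P⁻¹ = [[3/5, 7/5, -3/5], [-3/5, -2/5, -2/5], [1/5, -1/5, 4/5]].
X = (L − T)P⁻¹ = [[-4, 1, -2], [4, 4, 3]].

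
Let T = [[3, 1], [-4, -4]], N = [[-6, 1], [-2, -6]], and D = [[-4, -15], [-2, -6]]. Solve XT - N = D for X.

XT = D + N = [[-10, -14], [-4, -12]].
T is on the right of X, so right-multiply by T⁻¹: X = (D + N)T⁻¹.
det T = -8; the adjugate gives T⁻¹ = [[1/2, 1/8], [-1/2, -3/8]].
X = (D + N)T⁻¹ = [[2, 4], [4, 4]].

X = [[2, 4], [4, 4]]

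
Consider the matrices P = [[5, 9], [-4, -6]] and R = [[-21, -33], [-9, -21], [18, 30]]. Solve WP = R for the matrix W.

W = [[-1, 4], [-5, -4], [2, -2]]

P is on the right of W, so right-multiply by P⁻¹: W = RP⁻¹.
det P = 6; the adjugate gives P⁻¹ = [[-1, -3/2], [2/3, 5/6]].
W = RP⁻¹ = [[-21, -33], [-9, -21], [18, 30]] · [[-1, -3/2], [2/3, 5/6]] = [[-1, 4], [-5, -4], [2, -2]].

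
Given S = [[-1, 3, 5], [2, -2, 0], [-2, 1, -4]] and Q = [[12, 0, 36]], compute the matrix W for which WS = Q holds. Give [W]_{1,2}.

4

Right-multiplying both sides by S⁻¹ gives W = QS⁻¹.
det S = 6; the adjugate gives S⁻¹ = [[4/3, 17/6, 5/3], [4/3, 7/3, 5/3], [-1/3, -5/6, -2/3]].
W = QS⁻¹ = [[12, 0, 36]] · [[4/3, 17/6, 5/3], [4/3, 7/3, 5/3], [-1/3, -5/6, -2/3]] = [[4, 4, -4]].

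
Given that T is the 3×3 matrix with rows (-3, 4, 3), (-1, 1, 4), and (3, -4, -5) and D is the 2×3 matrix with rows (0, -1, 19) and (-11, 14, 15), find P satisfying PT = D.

P = [[-6, 3, -5], [4, 2, 1]]

Since T sits to the right of P, P = DT⁻¹.
det T = -2; the adjugate gives T⁻¹ = [[-11/2, -4, -13/2], [-7/2, -3, -9/2], [-1/2, 0, -1/2]].
P = DT⁻¹ = [[0, -1, 19], [-11, 14, 15]] · [[-11/2, -4, -13/2], [-7/2, -3, -9/2], [-1/2, 0, -1/2]] = [[-6, 3, -5], [4, 2, 1]].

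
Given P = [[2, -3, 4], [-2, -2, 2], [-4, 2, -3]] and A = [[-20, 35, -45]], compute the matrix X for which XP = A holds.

P is on the right of X, so right-multiply by P⁻¹: X = AP⁻¹.
det P = -2, so P⁻¹ = [[-1, 1/2, -1], [7, -5, 6], [6, -4, 5]].
X = AP⁻¹ = [[-20, 35, -45]] · [[-1, 1/2, -1], [7, -5, 6], [6, -4, 5]] = [[-5, -5, 5]].

X = [[-5, -5, 5]]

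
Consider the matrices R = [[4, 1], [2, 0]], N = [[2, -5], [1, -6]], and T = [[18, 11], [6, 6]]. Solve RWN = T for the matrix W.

W = R⁻¹TN⁻¹ (apply R⁻¹ on the left and N⁻¹ on the right).
det R = -2; the adjugate gives R⁻¹ = [[0, 1/2], [1, -2]].
det N = -7, so N⁻¹ = [[6/7, -5/7], [1/7, -2/7]].
R⁻¹T = [[3, 3], [6, -1]].
W = (R⁻¹T)N⁻¹ = [[3, -3], [5, -4]].

W = [[3, -3], [5, -4]]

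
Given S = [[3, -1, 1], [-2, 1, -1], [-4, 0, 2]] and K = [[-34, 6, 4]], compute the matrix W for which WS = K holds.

S is on the right of W, so right-multiply by S⁻¹: W = KS⁻¹.
det S = 2; the adjugate gives S⁻¹ = [[1, 1, 0], [4, 5, 1/2], [2, 2, 1/2]].
W = KS⁻¹ = [[-34, 6, 4]] · [[1, 1, 0], [4, 5, 1/2], [2, 2, 1/2]] = [[-2, 4, 5]].

W = [[-2, 4, 5]]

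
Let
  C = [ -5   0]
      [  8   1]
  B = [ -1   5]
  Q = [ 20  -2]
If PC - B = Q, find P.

P = [[1, 3]]

PC = Q + B = [[19, 3]].
Right-multiplying both sides by C⁻¹ gives P = (Q + B)C⁻¹.
C has determinant -5; C⁻¹ = [[-1/5, 0], [8/5, 1]].
P = (Q + B)C⁻¹ = [[1, 3]].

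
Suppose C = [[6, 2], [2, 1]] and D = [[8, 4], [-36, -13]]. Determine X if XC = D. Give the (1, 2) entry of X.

4

C is on the right of X, so right-multiply by C⁻¹: X = DC⁻¹.
det C = 2; the adjugate gives C⁻¹ = [[1/2, -1], [-1, 3]].
X = DC⁻¹ = [[8, 4], [-36, -13]] · [[1/2, -1], [-1, 3]] = [[0, 4], [-5, -3]].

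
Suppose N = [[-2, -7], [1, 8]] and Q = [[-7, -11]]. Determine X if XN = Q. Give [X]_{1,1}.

Since N sits to the right of X, X = QN⁻¹.
det N = -9, so N⁻¹ = [[-8/9, -7/9], [1/9, 2/9]].
X = QN⁻¹ = [[-7, -11]] · [[-8/9, -7/9], [1/9, 2/9]] = [[5, 3]].

5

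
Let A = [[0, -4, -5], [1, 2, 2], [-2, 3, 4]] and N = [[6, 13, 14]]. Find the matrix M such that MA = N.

M = [[-2, 4, -1]]

Right-multiplying both sides by A⁻¹ gives M = NA⁻¹.
A has determinant -3; A⁻¹ = [[-2/3, -1/3, -2/3], [8/3, 10/3, 5/3], [-7/3, -8/3, -4/3]].
M = NA⁻¹ = [[6, 13, 14]] · [[-2/3, -1/3, -2/3], [8/3, 10/3, 5/3], [-7/3, -8/3, -4/3]] = [[-2, 4, -1]].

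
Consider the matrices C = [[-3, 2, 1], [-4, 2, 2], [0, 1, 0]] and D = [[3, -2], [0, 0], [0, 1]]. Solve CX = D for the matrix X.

Since C multiplies X on the left, X = C⁻¹D.
C has determinant 2; C⁻¹ = [[-1, 1/2, 1], [0, 0, 1], [-2, 3/2, 1]].
X = C⁻¹D = [[-1, 1/2, 1], [0, 0, 1], [-2, 3/2, 1]] · [[3, -2], [0, 0], [0, 1]] = [[-3, 3], [0, 1], [-6, 5]].

X = [[-3, 3], [0, 1], [-6, 5]]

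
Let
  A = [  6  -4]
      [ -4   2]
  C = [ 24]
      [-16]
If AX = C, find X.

Left-multiplying both sides by A⁻¹ gives X = A⁻¹C.
A has determinant -4; A⁻¹ = [[-1/2, -1], [-1, -3/2]].
X = A⁻¹C = [[-1/2, -1], [-1, -3/2]] · [[24], [-16]] = [[4], [0]].

X = [[4], [0]]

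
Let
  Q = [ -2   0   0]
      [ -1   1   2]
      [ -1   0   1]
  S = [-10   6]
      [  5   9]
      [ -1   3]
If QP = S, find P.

Left-multiplying both sides by Q⁻¹ gives P = Q⁻¹S.
det Q = -2; the adjugate gives Q⁻¹ = [[-1/2, 0, 0], [1/2, 1, -2], [-1/2, 0, 1]].
P = Q⁻¹S = [[-1/2, 0, 0], [1/2, 1, -2], [-1/2, 0, 1]] · [[-10, 6], [5, 9], [-1, 3]] = [[5, -3], [2, 6], [4, 0]].

P = [[5, -3], [2, 6], [4, 0]]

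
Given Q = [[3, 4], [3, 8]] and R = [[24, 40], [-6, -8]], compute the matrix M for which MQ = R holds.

Q is on the right of M, so right-multiply by Q⁻¹: M = RQ⁻¹.
det Q = 12, so Q⁻¹ = [[2/3, -1/3], [-1/4, 1/4]].
M = RQ⁻¹ = [[24, 40], [-6, -8]] · [[2/3, -1/3], [-1/4, 1/4]] = [[6, 2], [-2, 0]].

M = [[6, 2], [-2, 0]]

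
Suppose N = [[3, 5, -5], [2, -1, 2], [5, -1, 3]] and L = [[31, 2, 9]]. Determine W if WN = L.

W = [[2, 5, 3]]

N is on the right of W, so right-multiply by N⁻¹: W = LN⁻¹.
det N = 2; the adjugate gives N⁻¹ = [[-1/2, -5, 5/2], [2, 17, -8], [3/2, 14, -13/2]].
W = LN⁻¹ = [[31, 2, 9]] · [[-1/2, -5, 5/2], [2, 17, -8], [3/2, 14, -13/2]] = [[2, 5, 3]].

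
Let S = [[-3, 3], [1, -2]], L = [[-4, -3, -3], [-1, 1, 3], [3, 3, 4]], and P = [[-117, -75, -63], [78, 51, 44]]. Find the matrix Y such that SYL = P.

Y = [[1, -1, 1], [5, 4, -5]]

Y = S⁻¹PL⁻¹ (apply S⁻¹ on the left and L⁻¹ on the right).
det S = 3; the adjugate gives S⁻¹ = [[-2/3, -1], [-1/3, -1]].
det L = -1; the adjugate gives L⁻¹ = [[5, -3, 6], [-13, 7, -15], [6, -3, 7]].
S⁻¹P = [[0, -1, -2], [-39, -26, -23]].
Y = (S⁻¹P)L⁻¹ = [[1, -1, 1], [5, 4, -5]].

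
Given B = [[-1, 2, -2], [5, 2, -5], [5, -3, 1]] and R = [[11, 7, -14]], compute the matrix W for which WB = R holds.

W = [[-1, 3, -1]]

Right-multiplying both sides by B⁻¹ gives W = RB⁻¹.
det B = 3, so B⁻¹ = [[-13/3, 4/3, -2], [-10, 3, -5], [-25/3, 7/3, -4]].
W = RB⁻¹ = [[11, 7, -14]] · [[-13/3, 4/3, -2], [-10, 3, -5], [-25/3, 7/3, -4]] = [[-1, 3, -1]].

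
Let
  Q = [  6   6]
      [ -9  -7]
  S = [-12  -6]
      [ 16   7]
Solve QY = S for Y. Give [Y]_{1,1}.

Since Q multiplies Y on the left, Y = Q⁻¹S.
det Q = 12; the adjugate gives Q⁻¹ = [[-7/12, -1/2], [3/4, 1/2]].
Y = Q⁻¹S = [[-7/12, -1/2], [3/4, 1/2]] · [[-12, -6], [16, 7]] = [[-1, 0], [-1, -1]].

-1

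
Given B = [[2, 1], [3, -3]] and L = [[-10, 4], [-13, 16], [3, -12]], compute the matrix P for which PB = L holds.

P = [[-2, -2], [1, -5], [-3, 3]]

B is on the right of P, so right-multiply by B⁻¹: P = LB⁻¹.
det B = -9; the adjugate gives B⁻¹ = [[1/3, 1/9], [1/3, -2/9]].
P = LB⁻¹ = [[-10, 4], [-13, 16], [3, -12]] · [[1/3, 1/9], [1/3, -2/9]] = [[-2, -2], [1, -5], [-3, 3]].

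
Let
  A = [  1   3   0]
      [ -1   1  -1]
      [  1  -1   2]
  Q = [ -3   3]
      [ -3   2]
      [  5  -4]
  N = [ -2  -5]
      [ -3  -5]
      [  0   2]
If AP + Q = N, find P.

P = [[4, 4], [-1, -4], [-5, -1]]

AP = N − Q = [[1, -8], [0, -7], [-5, 6]].
A is on the left of P, so left-multiply by A⁻¹: P = A⁻¹(N − Q).
det A = 4; the adjugate gives A⁻¹ = [[1/4, -3/2, -3/4], [1/4, 1/2, 1/4], [0, 1, 1]].
P = A⁻¹(N − Q) = [[4, 4], [-1, -4], [-5, -1]].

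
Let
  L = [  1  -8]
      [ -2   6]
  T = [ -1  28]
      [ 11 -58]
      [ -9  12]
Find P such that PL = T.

Since L sits to the right of P, P = TL⁻¹.
det L = -10, so L⁻¹ = [[-3/5, -4/5], [-1/5, -1/10]].
P = TL⁻¹ = [[-1, 28], [11, -58], [-9, 12]] · [[-3/5, -4/5], [-1/5, -1/10]] = [[-5, -2], [5, -3], [3, 6]].

P = [[-5, -2], [5, -3], [3, 6]]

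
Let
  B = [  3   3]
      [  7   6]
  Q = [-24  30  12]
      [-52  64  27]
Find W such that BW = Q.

B is on the left of W, so left-multiply by B⁻¹: W = B⁻¹Q.
B has determinant -3; B⁻¹ = [[-2, 1], [7/3, -1]].
W = B⁻¹Q = [[-2, 1], [7/3, -1]] · [[-24, 30, 12], [-52, 64, 27]] = [[-4, 4, 3], [-4, 6, 1]].

W = [[-4, 4, 3], [-4, 6, 1]]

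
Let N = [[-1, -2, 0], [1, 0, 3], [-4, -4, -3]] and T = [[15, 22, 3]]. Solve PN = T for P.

P = [[-5, -2, -3]]

N is on the right of P, so right-multiply by N⁻¹: P = TN⁻¹.
det N = 6, so N⁻¹ = [[2, -1, -1], [-3/2, 1/2, 1/2], [-2/3, 2/3, 1/3]].
P = TN⁻¹ = [[15, 22, 3]] · [[2, -1, -1], [-3/2, 1/2, 1/2], [-2/3, 2/3, 1/3]] = [[-5, -2, -3]].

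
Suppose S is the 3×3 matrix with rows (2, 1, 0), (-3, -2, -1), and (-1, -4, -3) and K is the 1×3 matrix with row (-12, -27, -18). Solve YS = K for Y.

Y = [[-3, 0, 6]]

Since S sits to the right of Y, Y = KS⁻¹.
det S = -4; the adjugate gives S⁻¹ = [[-1/2, -3/4, 1/4], [2, 3/2, -1/2], [-5/2, -7/4, 1/4]].
Y = KS⁻¹ = [[-12, -27, -18]] · [[-1/2, -3/4, 1/4], [2, 3/2, -1/2], [-5/2, -7/4, 1/4]] = [[-3, 0, 6]].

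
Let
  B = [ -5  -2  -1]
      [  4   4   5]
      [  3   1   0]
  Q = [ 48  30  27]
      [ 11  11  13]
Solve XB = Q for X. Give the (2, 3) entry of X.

B is on the right of X, so right-multiply by B⁻¹: X = QB⁻¹.
det B = 3, so B⁻¹ = [[-5/3, -1/3, -2], [5, 1, 7], [-8/3, -1/3, -4]].
X = QB⁻¹ = [[48, 30, 27], [11, 11, 13]] · [[-5/3, -1/3, -2], [5, 1, 7], [-8/3, -1/3, -4]] = [[-2, 5, 6], [2, 3, 3]].

3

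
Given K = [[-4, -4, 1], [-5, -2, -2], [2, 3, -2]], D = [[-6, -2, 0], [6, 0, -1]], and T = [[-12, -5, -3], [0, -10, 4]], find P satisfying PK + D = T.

PK = T − D = [[-6, -3, -3], [-6, -10, 5]].
Right-multiplying both sides by K⁻¹ gives P = (T − D)K⁻¹.
K has determinant 5; K⁻¹ = [[2, -1, 2], [-14/5, 6/5, -13/5], [-11/5, 4/5, -12/5]].
P = (T − D)K⁻¹ = [[3, 0, 3], [5, -2, 2]].

P = [[3, 0, 3], [5, -2, 2]]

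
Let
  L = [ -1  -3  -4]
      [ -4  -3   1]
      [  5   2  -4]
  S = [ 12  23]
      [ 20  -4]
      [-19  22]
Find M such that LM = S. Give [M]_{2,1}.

-5

Since L multiplies M on the left, M = L⁻¹S.
det L = -5; the adjugate gives L⁻¹ = [[-2, 4, 3], [11/5, -24/5, -17/5], [-7/5, 13/5, 9/5]].
M = L⁻¹S = [[-2, 4, 3], [11/5, -24/5, -17/5], [-7/5, 13/5, 9/5]] · [[12, 23], [20, -4], [-19, 22]] = [[-1, 4], [-5, -5], [1, -3]].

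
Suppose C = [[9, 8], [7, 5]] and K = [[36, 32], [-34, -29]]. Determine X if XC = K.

C is on the right of X, so right-multiply by C⁻¹: X = KC⁻¹.
C has determinant -11; C⁻¹ = [[-5/11, 8/11], [7/11, -9/11]].
X = KC⁻¹ = [[36, 32], [-34, -29]] · [[-5/11, 8/11], [7/11, -9/11]] = [[4, 0], [-3, -1]].

X = [[4, 0], [-3, -1]]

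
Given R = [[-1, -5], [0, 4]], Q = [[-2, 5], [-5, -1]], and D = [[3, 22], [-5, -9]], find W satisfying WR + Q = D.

WR = D − Q = [[5, 17], [0, -8]].
R is on the right of W, so right-multiply by R⁻¹: W = (D − Q)R⁻¹.
det R = -4; the adjugate gives R⁻¹ = [[-1, -5/4], [0, 1/4]].
W = (D − Q)R⁻¹ = [[-5, -2], [0, -2]].

W = [[-5, -2], [0, -2]]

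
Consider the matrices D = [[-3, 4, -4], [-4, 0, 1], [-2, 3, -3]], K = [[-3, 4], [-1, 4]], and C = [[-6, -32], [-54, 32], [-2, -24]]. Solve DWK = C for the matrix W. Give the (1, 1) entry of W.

Isolating W: multiply by D⁻¹ from the left and K⁻¹ from the right, so W = D⁻¹CK⁻¹.
det D = 1, so D⁻¹ = [[-3, 0, 4], [-14, 1, 19], [-12, 1, 16]].
det K = -8, so K⁻¹ = [[-1/2, 1/2], [-1/8, 3/8]].
D⁻¹C = [[10, 0], [-8, 24], [-14, 32]].
W = (D⁻¹C)K⁻¹ = [[-5, 5], [1, 5], [3, 5]].

-5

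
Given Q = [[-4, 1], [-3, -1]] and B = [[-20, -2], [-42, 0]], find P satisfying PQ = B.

P = [[2, 4], [6, 6]]

Q is on the right of P, so right-multiply by Q⁻¹: P = BQ⁻¹.
det Q = 7, so Q⁻¹ = [[-1/7, -1/7], [3/7, -4/7]].
P = BQ⁻¹ = [[-20, -2], [-42, 0]] · [[-1/7, -1/7], [3/7, -4/7]] = [[2, 4], [6, 6]].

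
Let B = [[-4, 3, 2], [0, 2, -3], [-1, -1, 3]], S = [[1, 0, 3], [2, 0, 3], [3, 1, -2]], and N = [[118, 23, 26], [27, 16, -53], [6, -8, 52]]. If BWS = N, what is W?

W = B⁻¹NS⁻¹ (apply B⁻¹ on the left and S⁻¹ on the right).
B has determinant 1; B⁻¹ = [[3, -11, -13], [3, -10, -12], [2, -7, -8]].
S has determinant 3; S⁻¹ = [[-1, 1, 0], [13/3, -11/3, 1], [2/3, -1/3, 0]].
B⁻¹N = [[-21, -3, -15], [12, 5, -16], [-1, -2, 7]].
W = (B⁻¹N)S⁻¹ = [[-2, -5, -3], [-1, -1, 5], [-3, 4, -2]].

W = [[-2, -5, -3], [-1, -1, 5], [-3, 4, -2]]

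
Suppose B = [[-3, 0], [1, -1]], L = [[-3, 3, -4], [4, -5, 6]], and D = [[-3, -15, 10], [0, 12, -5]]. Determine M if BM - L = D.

BM = D + L = [[-6, -12, 6], [4, 7, 1]].
Since B multiplies M on the left, M = B⁻¹(D + L).
det B = 3, so B⁻¹ = [[-1/3, 0], [-1/3, -1]].
M = B⁻¹(D + L) = [[2, 4, -2], [-2, -3, -3]].

M = [[2, 4, -2], [-2, -3, -3]]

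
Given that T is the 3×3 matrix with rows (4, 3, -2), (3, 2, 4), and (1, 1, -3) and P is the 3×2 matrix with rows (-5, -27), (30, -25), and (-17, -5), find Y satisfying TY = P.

Left-multiplying both sides by T⁻¹ gives Y = T⁻¹P.
T has determinant -3; T⁻¹ = [[10/3, -7/3, -16/3], [-13/3, 10/3, 22/3], [-1/3, 1/3, 1/3]].
Y = T⁻¹P = [[10/3, -7/3, -16/3], [-13/3, 10/3, 22/3], [-1/3, 1/3, 1/3]] · [[-5, -27], [30, -25], [-17, -5]] = [[4, -5], [-3, -3], [6, -1]].

Y = [[4, -5], [-3, -3], [6, -1]]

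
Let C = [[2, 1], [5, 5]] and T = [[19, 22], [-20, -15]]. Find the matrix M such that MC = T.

C is on the right of M, so right-multiply by C⁻¹: M = TC⁻¹.
C has determinant 5; C⁻¹ = [[1, -1/5], [-1, 2/5]].
M = TC⁻¹ = [[19, 22], [-20, -15]] · [[1, -1/5], [-1, 2/5]] = [[-3, 5], [-5, -2]].

M = [[-3, 5], [-5, -2]]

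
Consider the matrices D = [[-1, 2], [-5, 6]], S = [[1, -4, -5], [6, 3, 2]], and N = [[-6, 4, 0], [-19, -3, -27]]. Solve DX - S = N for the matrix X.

X = [[-1, 0, 5], [-3, 0, 0]]

DX = N + S = [[-5, 0, -5], [-13, 0, -25]].
D is on the left of X, so left-multiply by D⁻¹: X = D⁻¹(N + S).
det D = 4, so D⁻¹ = [[3/2, -1/2], [5/4, -1/4]].
X = D⁻¹(N + S) = [[-1, 0, 5], [-3, 0, 0]].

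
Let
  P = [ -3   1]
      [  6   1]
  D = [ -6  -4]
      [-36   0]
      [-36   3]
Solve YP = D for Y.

Y = [[-2, -2], [4, -4], [6, -3]]

P is on the right of Y, so right-multiply by P⁻¹: Y = DP⁻¹.
det P = -9; the adjugate gives P⁻¹ = [[-1/9, 1/9], [2/3, 1/3]].
Y = DP⁻¹ = [[-6, -4], [-36, 0], [-36, 3]] · [[-1/9, 1/9], [2/3, 1/3]] = [[-2, -2], [4, -4], [6, -3]].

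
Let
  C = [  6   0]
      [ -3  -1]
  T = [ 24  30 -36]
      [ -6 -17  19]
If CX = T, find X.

X = [[4, 5, -6], [-6, 2, -1]]

Since C multiplies X on the left, X = C⁻¹T.
det C = -6; the adjugate gives C⁻¹ = [[1/6, 0], [-1/2, -1]].
X = C⁻¹T = [[1/6, 0], [-1/2, -1]] · [[24, 30, -36], [-6, -17, 19]] = [[4, 5, -6], [-6, 2, -1]].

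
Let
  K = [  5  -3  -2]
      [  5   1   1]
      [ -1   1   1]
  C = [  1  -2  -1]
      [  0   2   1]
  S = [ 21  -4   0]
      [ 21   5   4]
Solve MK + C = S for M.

M = [[3, 2, 5], [0, 4, -1]]

MK = S − C = [[20, -2, 1], [21, 3, 3]].
Right-multiplying both sides by K⁻¹ gives M = (S − C)K⁻¹.
det K = 6; the adjugate gives K⁻¹ = [[0, 1/6, -1/6], [-1, 1/2, -5/2], [1, -1/3, 10/3]].
M = (S − C)K⁻¹ = [[3, 2, 5], [0, 4, -1]].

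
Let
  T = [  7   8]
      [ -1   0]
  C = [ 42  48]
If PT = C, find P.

Right-multiplying both sides by T⁻¹ gives P = CT⁻¹.
det T = 8, so T⁻¹ = [[0, -1], [1/8, 7/8]].
P = CT⁻¹ = [[42, 48]] · [[0, -1], [1/8, 7/8]] = [[6, 0]].

P = [[6, 0]]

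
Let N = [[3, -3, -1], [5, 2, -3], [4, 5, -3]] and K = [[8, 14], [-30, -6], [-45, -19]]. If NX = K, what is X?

Since N multiplies X on the left, X = N⁻¹K.
det N = 1; the adjugate gives N⁻¹ = [[9, -14, 11], [3, -5, 4], [17, -27, 21]].
X = N⁻¹K = [[9, -14, 11], [3, -5, 4], [17, -27, 21]] · [[8, 14], [-30, -6], [-45, -19]] = [[-3, 1], [-6, -4], [1, 1]].

X = [[-3, 1], [-6, -4], [1, 1]]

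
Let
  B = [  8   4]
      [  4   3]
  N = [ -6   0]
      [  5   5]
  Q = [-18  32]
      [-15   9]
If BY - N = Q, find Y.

Y = [[-4, 5], [2, -2]]

BY = Q + N = [[-24, 32], [-10, 14]].
Left-multiplying both sides by B⁻¹ gives Y = B⁻¹(Q + N).
det B = 8; the adjugate gives B⁻¹ = [[3/8, -1/2], [-1/2, 1]].
Y = B⁻¹(Q + N) = [[-4, 5], [2, -2]].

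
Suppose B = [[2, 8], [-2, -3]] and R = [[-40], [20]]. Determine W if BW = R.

B is on the left of W, so left-multiply by B⁻¹: W = B⁻¹R.
B has determinant 10; B⁻¹ = [[-3/10, -4/5], [1/5, 1/5]].
W = B⁻¹R = [[-3/10, -4/5], [1/5, 1/5]] · [[-40], [20]] = [[-4], [-4]].

W = [[-4], [-4]]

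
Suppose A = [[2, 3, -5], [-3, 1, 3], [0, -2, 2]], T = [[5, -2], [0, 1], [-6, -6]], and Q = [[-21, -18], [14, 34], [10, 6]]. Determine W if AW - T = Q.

W = [[-4, -5], [-1, 5], [1, 5]]

AW = Q + T = [[-16, -20], [14, 35], [4, 0]].
Left-multiplying both sides by A⁻¹ gives W = A⁻¹(Q + T).
A has determinant 4; A⁻¹ = [[2, 1, 7/2], [3/2, 1, 9/4], [3/2, 1, 11/4]].
W = A⁻¹(Q + T) = [[-4, -5], [-1, 5], [1, 5]].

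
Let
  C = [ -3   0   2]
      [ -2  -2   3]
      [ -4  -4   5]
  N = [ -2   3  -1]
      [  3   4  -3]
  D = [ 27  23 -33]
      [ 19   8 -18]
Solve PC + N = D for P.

PC = D − N = [[29, 20, -32], [16, 4, -15]].
Since C sits to the right of P, P = (D − N)C⁻¹.
det C = -6, so C⁻¹ = [[-1/3, 4/3, -2/3], [1/3, 7/6, -5/6], [0, 2, -1]].
P = (D − N)C⁻¹ = [[-3, -2, -4], [-4, -4, 1]].

P = [[-3, -2, -4], [-4, -4, 1]]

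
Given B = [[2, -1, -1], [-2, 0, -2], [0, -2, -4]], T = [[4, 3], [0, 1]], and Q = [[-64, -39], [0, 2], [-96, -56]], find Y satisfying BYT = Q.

Y = B⁻¹QT⁻¹ (apply B⁻¹ on the left and T⁻¹ on the right).
B has determinant -4; B⁻¹ = [[1, 1/2, -1/2], [2, 2, -3/2], [-1, -1, 1/2]].
det T = 4, so T⁻¹ = [[1/4, -3/4], [0, 1]].
B⁻¹Q = [[-16, -10], [16, 10], [16, 9]].
Y = (B⁻¹Q)T⁻¹ = [[-4, 2], [4, -2], [4, -3]].

Y = [[-4, 2], [4, -2], [4, -3]]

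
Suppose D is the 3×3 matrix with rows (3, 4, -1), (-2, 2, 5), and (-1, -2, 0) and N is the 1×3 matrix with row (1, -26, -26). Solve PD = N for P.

D is on the right of P, so right-multiply by D⁻¹: P = ND⁻¹.
det D = 4; the adjugate gives D⁻¹ = [[5/2, 1/2, 11/2], [-5/4, -1/4, -13/4], [3/2, 1/2, 7/2]].
P = ND⁻¹ = [[1, -26, -26]] · [[5/2, 1/2, 11/2], [-5/4, -1/4, -13/4], [3/2, 1/2, 7/2]] = [[-4, -6, -1]].

P = [[-4, -6, -1]]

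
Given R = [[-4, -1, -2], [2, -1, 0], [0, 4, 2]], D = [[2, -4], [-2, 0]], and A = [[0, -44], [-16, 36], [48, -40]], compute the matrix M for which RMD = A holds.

Isolating M: multiply by R⁻¹ from the left and D⁻¹ from the right, so M = R⁻¹AD⁻¹.
det R = -4, so R⁻¹ = [[1/2, 3/2, 1/2], [1, 2, 1], [-2, -4, -3/2]].
det D = -8; the adjugate gives D⁻¹ = [[0, -1/2], [-1/4, -1/4]].
R⁻¹A = [[0, 12], [16, -12], [-8, 4]].
M = (R⁻¹A)D⁻¹ = [[-3, -3], [3, -5], [-1, 3]].

M = [[-3, -3], [3, -5], [-1, 3]]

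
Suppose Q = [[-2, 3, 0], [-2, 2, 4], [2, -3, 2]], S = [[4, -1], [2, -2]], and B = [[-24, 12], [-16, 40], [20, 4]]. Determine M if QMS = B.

M = [[-4, 2], [-4, 0], [2, -5]]

M = Q⁻¹BS⁻¹ (apply Q⁻¹ on the left and S⁻¹ on the right).
det Q = 4; the adjugate gives Q⁻¹ = [[4, -3/2, 3], [3, -1, 2], [1/2, 0, 1/2]].
S has determinant -6; S⁻¹ = [[1/3, -1/6], [1/3, -2/3]].
Q⁻¹B = [[-12, 0], [-16, 4], [-2, 8]].
M = (Q⁻¹B)S⁻¹ = [[-4, 2], [-4, 0], [2, -5]].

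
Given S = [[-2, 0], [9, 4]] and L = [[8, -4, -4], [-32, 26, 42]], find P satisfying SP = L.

Left-multiplying both sides by S⁻¹ gives P = S⁻¹L.
det S = -8; the adjugate gives S⁻¹ = [[-1/2, 0], [9/8, 1/4]].
P = S⁻¹L = [[-1/2, 0], [9/8, 1/4]] · [[8, -4, -4], [-32, 26, 42]] = [[-4, 2, 2], [1, 2, 6]].

P = [[-4, 2, 2], [1, 2, 6]]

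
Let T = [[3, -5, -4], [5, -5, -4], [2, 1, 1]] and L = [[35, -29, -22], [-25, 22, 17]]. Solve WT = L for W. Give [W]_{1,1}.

Right-multiplying both sides by T⁻¹ gives W = LT⁻¹.
det T = 2; the adjugate gives T⁻¹ = [[-1/2, 1/2, 0], [-13/2, 11/2, -4], [15/2, -13/2, 5]].
W = LT⁻¹ = [[35, -29, -22], [-25, 22, 17]] · [[-1/2, 1/2, 0], [-13/2, 11/2, -4], [15/2, -13/2, 5]] = [[6, 1, 6], [-3, -2, -3]].

6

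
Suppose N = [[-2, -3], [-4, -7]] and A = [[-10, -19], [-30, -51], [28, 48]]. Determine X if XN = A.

X = [[-3, 4], [3, 6], [-2, -6]]

Right-multiplying both sides by N⁻¹ gives X = AN⁻¹.
det N = 2; the adjugate gives N⁻¹ = [[-7/2, 3/2], [2, -1]].
X = AN⁻¹ = [[-10, -19], [-30, -51], [28, 48]] · [[-7/2, 3/2], [2, -1]] = [[-3, 4], [3, 6], [-2, -6]].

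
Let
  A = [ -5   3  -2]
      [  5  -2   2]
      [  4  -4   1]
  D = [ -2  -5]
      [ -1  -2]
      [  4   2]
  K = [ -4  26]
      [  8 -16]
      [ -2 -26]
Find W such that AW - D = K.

AW = K + D = [[-6, 21], [7, -18], [2, -24]].
A is on the left of W, so left-multiply by A⁻¹: W = A⁻¹(K + D).
A has determinant 3; A⁻¹ = [[2, 5/3, 2/3], [1, 1, 0], [-4, -8/3, -5/3]].
W = A⁻¹(K + D) = [[1, -4], [1, 3], [2, 4]].

W = [[1, -4], [1, 3], [2, 4]]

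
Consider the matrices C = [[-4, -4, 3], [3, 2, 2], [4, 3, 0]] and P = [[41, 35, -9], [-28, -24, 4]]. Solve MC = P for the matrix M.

Since C sits to the right of M, M = PC⁻¹.
C has determinant -5; C⁻¹ = [[6/5, -9/5, 14/5], [-8/5, 12/5, -17/5], [-1/5, 4/5, -4/5]].
M = PC⁻¹ = [[41, 35, -9], [-28, -24, 4]] · [[6/5, -9/5, 14/5], [-8/5, 12/5, -17/5], [-1/5, 4/5, -4/5]] = [[-5, 3, 3], [4, -4, 0]].

M = [[-5, 3, 3], [4, -4, 0]]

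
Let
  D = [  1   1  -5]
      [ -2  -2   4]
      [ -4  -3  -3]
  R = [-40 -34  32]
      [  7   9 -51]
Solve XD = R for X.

D is on the right of X, so right-multiply by D⁻¹: X = RD⁻¹.
D has determinant 6; D⁻¹ = [[3, 3, -1], [-11/3, -23/6, 1], [-1/3, -1/6, 0]].
X = RD⁻¹ = [[-40, -34, 32], [7, 9, -51]] · [[3, 3, -1], [-11/3, -23/6, 1], [-1/3, -1/6, 0]] = [[-6, 5, 6], [5, -5, 2]].

X = [[-6, 5, 6], [5, -5, 2]]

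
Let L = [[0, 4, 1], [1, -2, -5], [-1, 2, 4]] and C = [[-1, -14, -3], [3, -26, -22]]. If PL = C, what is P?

Since L sits to the right of P, P = CL⁻¹.
det L = 4; the adjugate gives L⁻¹ = [[1/2, -7/2, -9/2], [1/4, 1/4, 1/4], [0, -1, -1]].
P = CL⁻¹ = [[-1, -14, -3], [3, -26, -22]] · [[1/2, -7/2, -9/2], [1/4, 1/4, 1/4], [0, -1, -1]] = [[-4, 3, 4], [-5, 5, 2]].

P = [[-4, 3, 4], [-5, 5, 2]]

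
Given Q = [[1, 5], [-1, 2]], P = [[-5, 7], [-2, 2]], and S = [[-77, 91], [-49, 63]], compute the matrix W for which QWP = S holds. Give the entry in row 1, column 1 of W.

-3

Isolating W: multiply by Q⁻¹ from the left and P⁻¹ from the right, so W = Q⁻¹SP⁻¹.
det Q = 7, so Q⁻¹ = [[2/7, -5/7], [1/7, 1/7]].
det P = 4; the adjugate gives P⁻¹ = [[1/2, -7/4], [1/2, -5/4]].
Q⁻¹S = [[13, -19], [-18, 22]].
W = (Q⁻¹S)P⁻¹ = [[-3, 1], [2, 4]].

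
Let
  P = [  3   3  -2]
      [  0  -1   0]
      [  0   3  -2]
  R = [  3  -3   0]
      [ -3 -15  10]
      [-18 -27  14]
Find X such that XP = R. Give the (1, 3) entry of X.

P is on the right of X, so right-multiply by P⁻¹: X = RP⁻¹.
P has determinant 6; P⁻¹ = [[1/3, 0, -1/3], [0, -1, 0], [0, -3/2, -1/2]].
X = RP⁻¹ = [[3, -3, 0], [-3, -15, 10], [-18, -27, 14]] · [[1/3, 0, -1/3], [0, -1, 0], [0, -3/2, -1/2]] = [[1, 3, -1], [-1, 0, -4], [-6, 6, -1]].

-1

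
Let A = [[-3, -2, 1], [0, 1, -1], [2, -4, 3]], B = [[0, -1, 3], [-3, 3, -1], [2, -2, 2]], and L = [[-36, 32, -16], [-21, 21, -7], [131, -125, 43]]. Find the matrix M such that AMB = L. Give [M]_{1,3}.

Left-multiply by A⁻¹ and right-multiply by B⁻¹: M = A⁻¹LB⁻¹.
det A = 5; the adjugate gives A⁻¹ = [[-1/5, 2/5, 1/5], [-2/5, -11/5, -3/5], [-2/5, -16/5, -3/5]].
B has determinant -4; B⁻¹ = [[-1, 1, 2], [-1, 3/2, 9/4], [0, 1/2, 3/4]].
A⁻¹L = [[25, -23, 9], [-18, 16, -4], [3, -5, 3]].
M = (A⁻¹L)B⁻¹ = [[-2, -5, 5], [2, 4, -3], [2, -3, -3]].

5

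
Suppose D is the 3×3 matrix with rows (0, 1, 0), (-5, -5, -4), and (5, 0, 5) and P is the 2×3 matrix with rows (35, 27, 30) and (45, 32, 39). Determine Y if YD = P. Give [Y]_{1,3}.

2

D is on the right of Y, so right-multiply by D⁻¹: Y = PD⁻¹.
det D = 5; the adjugate gives D⁻¹ = [[-5, -1, -4/5], [1, 0, 0], [5, 1, 1]].
Y = PD⁻¹ = [[35, 27, 30], [45, 32, 39]] · [[-5, -1, -4/5], [1, 0, 0], [5, 1, 1]] = [[2, -5, 2], [2, -6, 3]].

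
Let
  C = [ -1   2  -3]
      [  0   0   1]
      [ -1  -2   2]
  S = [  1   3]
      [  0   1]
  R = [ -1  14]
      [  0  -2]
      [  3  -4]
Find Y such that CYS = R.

Y = C⁻¹RS⁻¹ (apply C⁻¹ on the left and S⁻¹ on the right).
C has determinant -4; C⁻¹ = [[-1/2, -1/2, -1/2], [1/4, 5/4, -1/4], [0, 1, 0]].
S has determinant 1; S⁻¹ = [[1, -3], [0, 1]].
C⁻¹R = [[-1, -4], [-1, 2], [0, -2]].
Y = (C⁻¹R)S⁻¹ = [[-1, -1], [-1, 5], [0, -2]].

Y = [[-1, -1], [-1, 5], [0, -2]]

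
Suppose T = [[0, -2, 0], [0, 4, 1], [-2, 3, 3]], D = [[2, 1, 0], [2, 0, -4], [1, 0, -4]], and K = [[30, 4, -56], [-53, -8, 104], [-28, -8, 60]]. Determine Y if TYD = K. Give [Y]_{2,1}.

-2

Left-multiply by T⁻¹ and right-multiply by D⁻¹: Y = T⁻¹KD⁻¹.
det T = 4, so T⁻¹ = [[9/4, 3/2, -1/2], [-1/2, 0, 0], [2, 1, 0]].
det D = 4; the adjugate gives D⁻¹ = [[0, 1, -1], [1, -2, 2], [0, 1/4, -1/2]].
T⁻¹K = [[2, 1, 0], [-15, -2, 28], [7, 0, -8]].
Y = (T⁻¹K)D⁻¹ = [[1, 0, 0], [-2, -4, -3], [0, 5, -3]].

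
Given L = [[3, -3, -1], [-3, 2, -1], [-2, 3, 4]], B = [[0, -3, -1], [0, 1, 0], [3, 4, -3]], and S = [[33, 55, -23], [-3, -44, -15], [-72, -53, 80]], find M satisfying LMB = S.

M = [[-3, -3, 2], [2, 3, 0], [-5, 1, -5]]

Isolating M: multiply by L⁻¹ from the left and B⁻¹ from the right, so M = L⁻¹SB⁻¹.
det L = -4; the adjugate gives L⁻¹ = [[-11/4, -9/4, -5/4], [-7/2, -5/2, -3/2], [5/4, 3/4, 3/4]].
det B = 3; the adjugate gives B⁻¹ = [[-1, -13/3, 1/3], [0, 1, 0], [-1, -3, 0]].
L⁻¹S = [[6, 14, -3], [0, -3, -2], [-15, -4, 20]].
M = (L⁻¹S)B⁻¹ = [[-3, -3, 2], [2, 3, 0], [-5, 1, -5]].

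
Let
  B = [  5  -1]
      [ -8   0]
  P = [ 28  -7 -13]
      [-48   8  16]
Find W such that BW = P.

Left-multiplying both sides by B⁻¹ gives W = B⁻¹P.
det B = -8; the adjugate gives B⁻¹ = [[0, -1/8], [-1, -5/8]].
W = B⁻¹P = [[0, -1/8], [-1, -5/8]] · [[28, -7, -13], [-48, 8, 16]] = [[6, -1, -2], [2, 2, 3]].

W = [[6, -1, -2], [2, 2, 3]]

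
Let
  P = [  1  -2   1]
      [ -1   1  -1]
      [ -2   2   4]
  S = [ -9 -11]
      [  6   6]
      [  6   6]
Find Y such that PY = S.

Left-multiplying both sides by P⁻¹ gives Y = P⁻¹S.
P has determinant -6; P⁻¹ = [[-1, -5/3, -1/6], [-1, -1, 0], [0, -1/3, 1/6]].
Y = P⁻¹S = [[-1, -5/3, -1/6], [-1, -1, 0], [0, -1/3, 1/6]] · [[-9, -11], [6, 6], [6, 6]] = [[-2, 0], [3, 5], [-1, -1]].

Y = [[-2, 0], [3, 5], [-1, -1]]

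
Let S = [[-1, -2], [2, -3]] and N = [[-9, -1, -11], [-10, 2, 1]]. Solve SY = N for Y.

Since S multiplies Y on the left, Y = S⁻¹N.
det S = 7, so S⁻¹ = [[-3/7, 2/7], [-2/7, -1/7]].
Y = S⁻¹N = [[-3/7, 2/7], [-2/7, -1/7]] · [[-9, -1, -11], [-10, 2, 1]] = [[1, 1, 5], [4, 0, 3]].

Y = [[1, 1, 5], [4, 0, 3]]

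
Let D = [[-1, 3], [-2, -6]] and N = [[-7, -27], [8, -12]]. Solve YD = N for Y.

Right-multiplying both sides by D⁻¹ gives Y = ND⁻¹.
D has determinant 12; D⁻¹ = [[-1/2, -1/4], [1/6, -1/12]].
Y = ND⁻¹ = [[-7, -27], [8, -12]] · [[-1/2, -1/4], [1/6, -1/12]] = [[-1, 4], [-6, -1]].

Y = [[-1, 4], [-6, -1]]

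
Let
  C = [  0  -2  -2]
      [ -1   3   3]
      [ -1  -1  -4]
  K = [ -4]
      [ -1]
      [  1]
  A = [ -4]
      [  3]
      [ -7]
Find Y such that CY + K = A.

CY = A − K = [[0], [4], [-8]].
Since C multiplies Y on the left, Y = C⁻¹(A − K).
det C = 6; the adjugate gives C⁻¹ = [[-3/2, -1, 0], [-7/6, -1/3, 1/3], [2/3, 1/3, -1/3]].
Y = C⁻¹(A − K) = [[-4], [-4], [4]].

Y = [[-4], [-4], [4]]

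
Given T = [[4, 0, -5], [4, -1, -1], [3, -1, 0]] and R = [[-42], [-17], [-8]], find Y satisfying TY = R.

Y = [[-3], [-1], [6]]

T is on the left of Y, so left-multiply by T⁻¹: Y = T⁻¹R.
det T = 1; the adjugate gives T⁻¹ = [[-1, 5, -5], [-3, 15, -16], [-1, 4, -4]].
Y = T⁻¹R = [[-1, 5, -5], [-3, 15, -16], [-1, 4, -4]] · [[-42], [-17], [-8]] = [[-3], [-1], [6]].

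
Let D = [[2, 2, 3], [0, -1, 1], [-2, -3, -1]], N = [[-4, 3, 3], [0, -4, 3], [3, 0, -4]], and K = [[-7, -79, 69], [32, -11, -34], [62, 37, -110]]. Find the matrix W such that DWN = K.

W = [[5, -3, -3], [0, 5, -3], [-5, 4, 1]]

W = D⁻¹KN⁻¹ (apply D⁻¹ on the left and N⁻¹ on the right).
det D = -2, so D⁻¹ = [[-2, 7/2, -5/2], [1, -2, 1], [1, -1, 1]].
N has determinant -1; N⁻¹ = [[-16, -12, -21], [-9, -7, -12], [-12, -9, -16]].
D⁻¹K = [[-29, 27, 18], [-9, -20, 27], [23, -31, -7]].
W = (D⁻¹K)N⁻¹ = [[5, -3, -3], [0, 5, -3], [-5, 4, 1]].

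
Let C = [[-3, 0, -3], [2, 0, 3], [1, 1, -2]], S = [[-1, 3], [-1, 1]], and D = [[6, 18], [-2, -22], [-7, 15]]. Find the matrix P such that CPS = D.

Isolating P: multiply by C⁻¹ from the left and S⁻¹ from the right, so P = C⁻¹DS⁻¹.
det C = 3; the adjugate gives C⁻¹ = [[-1, -1, 0], [7/3, 3, 1], [2/3, 1, 0]].
S has determinant 2; S⁻¹ = [[1/2, -3/2], [1/2, -1/2]].
C⁻¹D = [[-4, 4], [1, -9], [2, -10]].
P = (C⁻¹D)S⁻¹ = [[0, 4], [-4, 3], [-4, 2]].

P = [[0, 4], [-4, 3], [-4, 2]]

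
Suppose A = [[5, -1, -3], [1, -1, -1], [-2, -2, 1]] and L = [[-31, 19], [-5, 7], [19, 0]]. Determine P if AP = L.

Left-multiplying both sides by A⁻¹ gives P = A⁻¹L.
A has determinant -4; A⁻¹ = [[3/4, -7/4, 1/2], [-1/4, 1/4, -1/2], [1, -3, 1]].
P = A⁻¹L = [[3/4, -7/4, 1/2], [-1/4, 1/4, -1/2], [1, -3, 1]] · [[-31, 19], [-5, 7], [19, 0]] = [[-5, 2], [-3, -3], [3, -2]].

P = [[-5, 2], [-3, -3], [3, -2]]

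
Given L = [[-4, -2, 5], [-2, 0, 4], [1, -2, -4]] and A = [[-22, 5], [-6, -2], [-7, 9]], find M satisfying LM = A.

Left-multiplying both sides by L⁻¹ gives M = L⁻¹A.
L has determinant -4; L⁻¹ = [[-2, 9/2, 2], [1, -11/4, -3/2], [-1, 5/2, 1]].
M = L⁻¹A = [[-2, 9/2, 2], [1, -11/4, -3/2], [-1, 5/2, 1]] · [[-22, 5], [-6, -2], [-7, 9]] = [[3, -1], [5, -3], [0, -1]].

M = [[3, -1], [5, -3], [0, -1]]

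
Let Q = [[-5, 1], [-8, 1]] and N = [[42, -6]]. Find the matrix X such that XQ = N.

X = [[-2, -4]]

Q is on the right of X, so right-multiply by Q⁻¹: X = NQ⁻¹.
Q has determinant 3; Q⁻¹ = [[1/3, -1/3], [8/3, -5/3]].
X = NQ⁻¹ = [[42, -6]] · [[1/3, -1/3], [8/3, -5/3]] = [[-2, -4]].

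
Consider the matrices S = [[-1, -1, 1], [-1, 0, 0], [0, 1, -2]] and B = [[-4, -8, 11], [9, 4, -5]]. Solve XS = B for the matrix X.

X = [[5, -1, -3], [-3, -6, 1]]

Since S sits to the right of X, X = BS⁻¹.
det S = 1; the adjugate gives S⁻¹ = [[0, -1, 0], [-2, 2, -1], [-1, 1, -1]].
X = BS⁻¹ = [[-4, -8, 11], [9, 4, -5]] · [[0, -1, 0], [-2, 2, -1], [-1, 1, -1]] = [[5, -1, -3], [-3, -6, 1]].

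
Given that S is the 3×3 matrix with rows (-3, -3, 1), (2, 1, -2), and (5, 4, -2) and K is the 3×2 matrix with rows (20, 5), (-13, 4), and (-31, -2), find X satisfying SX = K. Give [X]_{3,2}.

Since S multiplies X on the left, X = S⁻¹K.
S has determinant 3; S⁻¹ = [[2, -2/3, 5/3], [-2, 1/3, -4/3], [1, -1, 1]].
X = S⁻¹K = [[2, -2/3, 5/3], [-2, 1/3, -4/3], [1, -1, 1]] · [[20, 5], [-13, 4], [-31, -2]] = [[-3, 4], [-3, -6], [2, -1]].

-1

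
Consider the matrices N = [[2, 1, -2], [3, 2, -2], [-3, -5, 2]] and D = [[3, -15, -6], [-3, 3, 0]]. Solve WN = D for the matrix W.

W = [[6, 2, 5], [3, -5, -2]]

N is on the right of W, so right-multiply by N⁻¹: W = DN⁻¹.
N has determinant 6; N⁻¹ = [[-1, 4/3, 1/3], [0, -1/3, -1/3], [-3/2, 7/6, 1/6]].
W = DN⁻¹ = [[3, -15, -6], [-3, 3, 0]] · [[-1, 4/3, 1/3], [0, -1/3, -1/3], [-3/2, 7/6, 1/6]] = [[6, 2, 5], [3, -5, -2]].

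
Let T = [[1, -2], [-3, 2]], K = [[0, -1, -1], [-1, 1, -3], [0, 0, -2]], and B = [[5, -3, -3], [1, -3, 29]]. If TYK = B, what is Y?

Y = [[0, 3, 2], [1, 4, -4]]

Isolating Y: multiply by T⁻¹ from the left and K⁻¹ from the right, so Y = T⁻¹BK⁻¹.
det T = -4, so T⁻¹ = [[-1/2, -1/2], [-3/4, -1/4]].
K has determinant 2; K⁻¹ = [[-1, -1, 2], [-1, 0, 1/2], [0, 0, -1/2]].
T⁻¹B = [[-3, 3, -13], [-4, 3, -5]].
Y = (T⁻¹B)K⁻¹ = [[0, 3, 2], [1, 4, -4]].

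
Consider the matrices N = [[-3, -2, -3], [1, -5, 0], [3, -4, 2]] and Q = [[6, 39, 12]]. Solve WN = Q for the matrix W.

N is on the right of W, so right-multiply by N⁻¹: W = QN⁻¹.
det N = 1; the adjugate gives N⁻¹ = [[-10, 16, -15], [-2, 3, -3], [11, -18, 17]].
W = QN⁻¹ = [[6, 39, 12]] · [[-10, 16, -15], [-2, 3, -3], [11, -18, 17]] = [[-6, -3, -3]].

W = [[-6, -3, -3]]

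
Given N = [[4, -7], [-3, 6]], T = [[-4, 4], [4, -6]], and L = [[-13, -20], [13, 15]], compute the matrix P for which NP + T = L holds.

P = [[3, 1], [3, 4]]

NP = L − T = [[-9, -24], [9, 21]].
Left-multiplying both sides by N⁻¹ gives P = N⁻¹(L − T).
N has determinant 3; N⁻¹ = [[2, 7/3], [1, 4/3]].
P = N⁻¹(L − T) = [[3, 1], [3, 4]].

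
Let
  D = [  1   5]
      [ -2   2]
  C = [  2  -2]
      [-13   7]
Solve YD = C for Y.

Right-multiplying both sides by D⁻¹ gives Y = CD⁻¹.
D has determinant 12; D⁻¹ = [[1/6, -5/12], [1/6, 1/12]].
Y = CD⁻¹ = [[2, -2], [-13, 7]] · [[1/6, -5/12], [1/6, 1/12]] = [[0, -1], [-1, 6]].

Y = [[0, -1], [-1, 6]]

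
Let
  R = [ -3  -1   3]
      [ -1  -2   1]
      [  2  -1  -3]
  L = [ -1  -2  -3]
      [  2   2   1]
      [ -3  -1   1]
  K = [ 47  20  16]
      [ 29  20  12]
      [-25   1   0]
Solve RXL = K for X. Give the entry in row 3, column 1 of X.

Left-multiply by R⁻¹ and right-multiply by L⁻¹: X = R⁻¹KL⁻¹.
det R = -5, so R⁻¹ = [[-7/5, 6/5, -1], [1/5, -3/5, 0], [-1, 1, -1]].
det L = -5, so L⁻¹ = [[-3/5, -1, -4/5], [1, 2, 1], [-4/5, -1, -2/5]].
R⁻¹K = [[-6, -5, -8], [-8, -8, -4], [7, -1, -4]].
X = (R⁻¹K)L⁻¹ = [[5, 4, 3], [0, -4, 0], [-2, -5, -5]].

-2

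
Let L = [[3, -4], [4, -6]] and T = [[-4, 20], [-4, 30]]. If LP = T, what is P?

L is on the left of P, so left-multiply by L⁻¹: P = L⁻¹T.
det L = -2, so L⁻¹ = [[3, -2], [2, -3/2]].
P = L⁻¹T = [[3, -2], [2, -3/2]] · [[-4, 20], [-4, 30]] = [[-4, 0], [-2, -5]].

P = [[-4, 0], [-2, -5]]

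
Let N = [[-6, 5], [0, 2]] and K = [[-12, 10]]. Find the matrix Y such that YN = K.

Y = [[2, 0]]

Since N sits to the right of Y, Y = KN⁻¹.
det N = -12; the adjugate gives N⁻¹ = [[-1/6, 5/12], [0, 1/2]].
Y = KN⁻¹ = [[-12, 10]] · [[-1/6, 5/12], [0, 1/2]] = [[2, 0]].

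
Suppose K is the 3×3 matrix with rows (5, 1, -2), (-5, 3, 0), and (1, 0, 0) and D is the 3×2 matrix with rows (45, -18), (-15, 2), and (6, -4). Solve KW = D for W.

K is on the left of W, so left-multiply by K⁻¹: W = K⁻¹D.
det K = 6; the adjugate gives K⁻¹ = [[0, 0, 1], [0, 1/3, 5/3], [-1/2, 1/6, 10/3]].
W = K⁻¹D = [[0, 0, 1], [0, 1/3, 5/3], [-1/2, 1/6, 10/3]] · [[45, -18], [-15, 2], [6, -4]] = [[6, -4], [5, -6], [-5, -4]].

W = [[6, -4], [5, -6], [-5, -4]]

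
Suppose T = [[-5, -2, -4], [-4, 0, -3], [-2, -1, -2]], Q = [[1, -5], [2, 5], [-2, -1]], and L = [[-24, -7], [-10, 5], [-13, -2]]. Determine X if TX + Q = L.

X = [[3, 0], [5, 1], [0, 0]]

TX = L − Q = [[-25, -2], [-12, 0], [-11, -1]].
T is on the left of X, so left-multiply by T⁻¹: X = T⁻¹(L − Q).
det T = 3; the adjugate gives T⁻¹ = [[-1, 0, 2], [-2/3, 2/3, 1/3], [4/3, -1/3, -8/3]].
X = T⁻¹(L − Q) = [[3, 0], [5, 1], [0, 0]].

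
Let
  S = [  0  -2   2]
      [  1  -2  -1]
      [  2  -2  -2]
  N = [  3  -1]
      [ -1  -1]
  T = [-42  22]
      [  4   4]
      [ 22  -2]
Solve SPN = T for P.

P = [[1, -1], [3, 2], [-5, -1]]

Left-multiply by S⁻¹ and right-multiply by N⁻¹: P = S⁻¹TN⁻¹.
det S = 4, so S⁻¹ = [[1/2, -2, 3/2], [0, -1, 1/2], [1/2, -1, 1/2]].
N has determinant -4; N⁻¹ = [[1/4, -1/4], [-1/4, -3/4]].
S⁻¹T = [[4, 0], [7, -5], [-14, 6]].
P = (S⁻¹T)N⁻¹ = [[1, -1], [3, 2], [-5, -1]].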